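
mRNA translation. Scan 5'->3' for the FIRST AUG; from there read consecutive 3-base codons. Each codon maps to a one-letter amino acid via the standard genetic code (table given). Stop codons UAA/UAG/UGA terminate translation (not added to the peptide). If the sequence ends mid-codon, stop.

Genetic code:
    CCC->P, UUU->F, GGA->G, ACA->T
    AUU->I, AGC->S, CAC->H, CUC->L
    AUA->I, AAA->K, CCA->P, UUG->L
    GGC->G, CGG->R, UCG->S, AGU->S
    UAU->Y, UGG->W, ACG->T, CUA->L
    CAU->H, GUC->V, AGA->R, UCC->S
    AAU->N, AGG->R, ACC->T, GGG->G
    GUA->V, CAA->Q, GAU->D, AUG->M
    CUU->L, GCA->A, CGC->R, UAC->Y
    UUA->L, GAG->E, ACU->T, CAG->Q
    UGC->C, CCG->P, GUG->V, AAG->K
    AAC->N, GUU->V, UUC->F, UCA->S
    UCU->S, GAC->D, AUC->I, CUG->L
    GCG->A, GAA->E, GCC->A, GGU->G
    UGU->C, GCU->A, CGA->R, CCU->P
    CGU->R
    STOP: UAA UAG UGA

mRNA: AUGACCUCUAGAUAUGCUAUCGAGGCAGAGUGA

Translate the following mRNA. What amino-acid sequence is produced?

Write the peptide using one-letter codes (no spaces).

start AUG at pos 0
pos 0: AUG -> M; peptide=M
pos 3: ACC -> T; peptide=MT
pos 6: UCU -> S; peptide=MTS
pos 9: AGA -> R; peptide=MTSR
pos 12: UAU -> Y; peptide=MTSRY
pos 15: GCU -> A; peptide=MTSRYA
pos 18: AUC -> I; peptide=MTSRYAI
pos 21: GAG -> E; peptide=MTSRYAIE
pos 24: GCA -> A; peptide=MTSRYAIEA
pos 27: GAG -> E; peptide=MTSRYAIEAE
pos 30: UGA -> STOP

Answer: MTSRYAIEAE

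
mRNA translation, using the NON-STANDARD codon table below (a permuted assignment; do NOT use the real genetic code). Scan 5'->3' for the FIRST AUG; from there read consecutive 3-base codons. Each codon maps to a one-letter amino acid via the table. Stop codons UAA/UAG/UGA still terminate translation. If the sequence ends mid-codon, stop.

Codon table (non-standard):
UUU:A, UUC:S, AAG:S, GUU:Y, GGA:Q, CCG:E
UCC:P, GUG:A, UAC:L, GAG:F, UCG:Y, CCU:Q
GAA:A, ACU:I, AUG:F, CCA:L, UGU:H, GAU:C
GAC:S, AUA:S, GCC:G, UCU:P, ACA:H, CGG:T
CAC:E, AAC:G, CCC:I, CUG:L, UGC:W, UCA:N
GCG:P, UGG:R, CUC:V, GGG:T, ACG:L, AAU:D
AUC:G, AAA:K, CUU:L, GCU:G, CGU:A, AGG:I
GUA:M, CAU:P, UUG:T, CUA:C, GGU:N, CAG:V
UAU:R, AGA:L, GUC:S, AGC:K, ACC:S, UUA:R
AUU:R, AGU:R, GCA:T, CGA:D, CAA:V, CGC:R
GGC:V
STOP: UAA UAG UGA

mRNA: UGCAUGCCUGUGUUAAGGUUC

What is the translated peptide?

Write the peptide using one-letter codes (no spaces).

start AUG at pos 3
pos 3: AUG -> F; peptide=F
pos 6: CCU -> Q; peptide=FQ
pos 9: GUG -> A; peptide=FQA
pos 12: UUA -> R; peptide=FQAR
pos 15: AGG -> I; peptide=FQARI
pos 18: UUC -> S; peptide=FQARIS
pos 21: only 0 nt remain (<3), stop (end of mRNA)

Answer: FQARIS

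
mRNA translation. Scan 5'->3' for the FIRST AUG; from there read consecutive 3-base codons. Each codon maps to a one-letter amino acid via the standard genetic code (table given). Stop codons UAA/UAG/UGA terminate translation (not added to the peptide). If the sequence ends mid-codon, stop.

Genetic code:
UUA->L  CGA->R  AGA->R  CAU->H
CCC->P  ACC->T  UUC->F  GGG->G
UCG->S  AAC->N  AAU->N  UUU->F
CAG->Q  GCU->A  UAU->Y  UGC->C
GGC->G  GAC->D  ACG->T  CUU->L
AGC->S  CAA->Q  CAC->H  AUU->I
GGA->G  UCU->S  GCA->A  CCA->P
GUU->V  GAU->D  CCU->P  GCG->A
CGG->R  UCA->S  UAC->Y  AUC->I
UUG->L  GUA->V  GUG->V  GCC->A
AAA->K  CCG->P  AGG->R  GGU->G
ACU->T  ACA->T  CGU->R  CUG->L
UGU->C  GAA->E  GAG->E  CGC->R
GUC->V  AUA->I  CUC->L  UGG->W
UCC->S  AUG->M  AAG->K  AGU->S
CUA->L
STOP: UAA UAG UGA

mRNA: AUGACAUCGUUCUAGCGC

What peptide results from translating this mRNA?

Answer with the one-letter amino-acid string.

start AUG at pos 0
pos 0: AUG -> M; peptide=M
pos 3: ACA -> T; peptide=MT
pos 6: UCG -> S; peptide=MTS
pos 9: UUC -> F; peptide=MTSF
pos 12: UAG -> STOP

Answer: MTSF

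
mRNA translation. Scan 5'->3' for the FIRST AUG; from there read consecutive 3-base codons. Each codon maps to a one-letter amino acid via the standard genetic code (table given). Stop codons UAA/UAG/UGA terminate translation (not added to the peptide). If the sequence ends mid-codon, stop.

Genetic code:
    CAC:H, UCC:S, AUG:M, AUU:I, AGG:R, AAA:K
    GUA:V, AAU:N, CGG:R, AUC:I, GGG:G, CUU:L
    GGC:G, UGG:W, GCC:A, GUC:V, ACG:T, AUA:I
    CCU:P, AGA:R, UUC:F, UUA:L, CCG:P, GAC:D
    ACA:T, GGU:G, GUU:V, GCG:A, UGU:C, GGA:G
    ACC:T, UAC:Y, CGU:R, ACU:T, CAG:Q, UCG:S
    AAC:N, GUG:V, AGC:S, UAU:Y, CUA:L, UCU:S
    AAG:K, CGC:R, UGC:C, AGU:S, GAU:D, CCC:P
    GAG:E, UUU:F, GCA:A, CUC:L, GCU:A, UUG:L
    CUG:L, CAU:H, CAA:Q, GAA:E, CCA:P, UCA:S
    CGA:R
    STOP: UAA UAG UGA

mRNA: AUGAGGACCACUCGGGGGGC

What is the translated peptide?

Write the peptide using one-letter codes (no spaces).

start AUG at pos 0
pos 0: AUG -> M; peptide=M
pos 3: AGG -> R; peptide=MR
pos 6: ACC -> T; peptide=MRT
pos 9: ACU -> T; peptide=MRTT
pos 12: CGG -> R; peptide=MRTTR
pos 15: GGG -> G; peptide=MRTTRG
pos 18: only 2 nt remain (<3), stop (end of mRNA)

Answer: MRTTRG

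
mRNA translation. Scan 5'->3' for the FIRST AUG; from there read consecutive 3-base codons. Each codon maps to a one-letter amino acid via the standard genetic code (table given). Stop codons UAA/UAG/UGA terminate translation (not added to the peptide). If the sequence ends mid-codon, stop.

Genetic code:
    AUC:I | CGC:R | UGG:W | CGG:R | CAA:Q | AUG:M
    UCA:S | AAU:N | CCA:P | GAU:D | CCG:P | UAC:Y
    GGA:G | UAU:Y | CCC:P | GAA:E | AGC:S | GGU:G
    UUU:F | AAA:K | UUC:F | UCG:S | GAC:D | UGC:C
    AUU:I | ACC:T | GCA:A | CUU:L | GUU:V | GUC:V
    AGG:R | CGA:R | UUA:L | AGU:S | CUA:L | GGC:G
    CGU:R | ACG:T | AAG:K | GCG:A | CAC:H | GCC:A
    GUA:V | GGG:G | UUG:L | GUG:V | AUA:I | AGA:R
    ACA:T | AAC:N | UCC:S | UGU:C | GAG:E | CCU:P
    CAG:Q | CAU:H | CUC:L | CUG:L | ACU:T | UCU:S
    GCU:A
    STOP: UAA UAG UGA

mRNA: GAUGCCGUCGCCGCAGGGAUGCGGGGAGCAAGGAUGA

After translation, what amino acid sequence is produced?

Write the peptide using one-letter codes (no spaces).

Answer: MPSPQGCGEQG

Derivation:
start AUG at pos 1
pos 1: AUG -> M; peptide=M
pos 4: CCG -> P; peptide=MP
pos 7: UCG -> S; peptide=MPS
pos 10: CCG -> P; peptide=MPSP
pos 13: CAG -> Q; peptide=MPSPQ
pos 16: GGA -> G; peptide=MPSPQG
pos 19: UGC -> C; peptide=MPSPQGC
pos 22: GGG -> G; peptide=MPSPQGCG
pos 25: GAG -> E; peptide=MPSPQGCGE
pos 28: CAA -> Q; peptide=MPSPQGCGEQ
pos 31: GGA -> G; peptide=MPSPQGCGEQG
pos 34: UGA -> STOP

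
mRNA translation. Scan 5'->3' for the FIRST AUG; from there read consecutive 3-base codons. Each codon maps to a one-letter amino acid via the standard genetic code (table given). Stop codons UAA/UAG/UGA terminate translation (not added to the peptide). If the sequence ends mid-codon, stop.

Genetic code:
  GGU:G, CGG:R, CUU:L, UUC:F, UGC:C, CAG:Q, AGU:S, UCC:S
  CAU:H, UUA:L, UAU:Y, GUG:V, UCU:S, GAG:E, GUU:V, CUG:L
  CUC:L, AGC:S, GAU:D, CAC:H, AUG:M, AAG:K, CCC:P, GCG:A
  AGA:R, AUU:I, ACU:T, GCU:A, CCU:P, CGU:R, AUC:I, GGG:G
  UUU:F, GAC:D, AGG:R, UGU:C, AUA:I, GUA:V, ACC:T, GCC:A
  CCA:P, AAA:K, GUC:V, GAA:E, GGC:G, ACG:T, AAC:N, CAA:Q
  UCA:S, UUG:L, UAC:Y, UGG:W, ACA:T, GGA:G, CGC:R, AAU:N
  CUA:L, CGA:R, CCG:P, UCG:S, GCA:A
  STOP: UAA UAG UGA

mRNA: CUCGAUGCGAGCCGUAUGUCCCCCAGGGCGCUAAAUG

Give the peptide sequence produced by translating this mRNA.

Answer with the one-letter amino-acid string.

start AUG at pos 4
pos 4: AUG -> M; peptide=M
pos 7: CGA -> R; peptide=MR
pos 10: GCC -> A; peptide=MRA
pos 13: GUA -> V; peptide=MRAV
pos 16: UGU -> C; peptide=MRAVC
pos 19: CCC -> P; peptide=MRAVCP
pos 22: CCA -> P; peptide=MRAVCPP
pos 25: GGG -> G; peptide=MRAVCPPG
pos 28: CGC -> R; peptide=MRAVCPPGR
pos 31: UAA -> STOP

Answer: MRAVCPPGR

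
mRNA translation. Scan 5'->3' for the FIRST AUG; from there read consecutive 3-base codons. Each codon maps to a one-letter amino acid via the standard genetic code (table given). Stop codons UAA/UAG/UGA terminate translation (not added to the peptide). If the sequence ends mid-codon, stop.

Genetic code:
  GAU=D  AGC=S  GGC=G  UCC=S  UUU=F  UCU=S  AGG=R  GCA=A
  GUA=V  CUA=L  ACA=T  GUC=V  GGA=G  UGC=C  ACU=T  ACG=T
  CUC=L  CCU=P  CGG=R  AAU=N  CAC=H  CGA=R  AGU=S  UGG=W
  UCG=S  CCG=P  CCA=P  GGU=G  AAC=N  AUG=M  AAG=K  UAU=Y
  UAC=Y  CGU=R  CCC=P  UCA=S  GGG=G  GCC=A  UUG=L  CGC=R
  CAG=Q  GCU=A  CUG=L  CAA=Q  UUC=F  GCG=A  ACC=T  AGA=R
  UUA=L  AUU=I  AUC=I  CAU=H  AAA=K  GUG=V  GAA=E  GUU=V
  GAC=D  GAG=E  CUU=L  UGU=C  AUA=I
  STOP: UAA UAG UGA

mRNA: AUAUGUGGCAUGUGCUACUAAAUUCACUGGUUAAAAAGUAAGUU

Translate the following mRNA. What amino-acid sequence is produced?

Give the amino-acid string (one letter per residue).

Answer: MWHVLLNSLVKK

Derivation:
start AUG at pos 2
pos 2: AUG -> M; peptide=M
pos 5: UGG -> W; peptide=MW
pos 8: CAU -> H; peptide=MWH
pos 11: GUG -> V; peptide=MWHV
pos 14: CUA -> L; peptide=MWHVL
pos 17: CUA -> L; peptide=MWHVLL
pos 20: AAU -> N; peptide=MWHVLLN
pos 23: UCA -> S; peptide=MWHVLLNS
pos 26: CUG -> L; peptide=MWHVLLNSL
pos 29: GUU -> V; peptide=MWHVLLNSLV
pos 32: AAA -> K; peptide=MWHVLLNSLVK
pos 35: AAG -> K; peptide=MWHVLLNSLVKK
pos 38: UAA -> STOP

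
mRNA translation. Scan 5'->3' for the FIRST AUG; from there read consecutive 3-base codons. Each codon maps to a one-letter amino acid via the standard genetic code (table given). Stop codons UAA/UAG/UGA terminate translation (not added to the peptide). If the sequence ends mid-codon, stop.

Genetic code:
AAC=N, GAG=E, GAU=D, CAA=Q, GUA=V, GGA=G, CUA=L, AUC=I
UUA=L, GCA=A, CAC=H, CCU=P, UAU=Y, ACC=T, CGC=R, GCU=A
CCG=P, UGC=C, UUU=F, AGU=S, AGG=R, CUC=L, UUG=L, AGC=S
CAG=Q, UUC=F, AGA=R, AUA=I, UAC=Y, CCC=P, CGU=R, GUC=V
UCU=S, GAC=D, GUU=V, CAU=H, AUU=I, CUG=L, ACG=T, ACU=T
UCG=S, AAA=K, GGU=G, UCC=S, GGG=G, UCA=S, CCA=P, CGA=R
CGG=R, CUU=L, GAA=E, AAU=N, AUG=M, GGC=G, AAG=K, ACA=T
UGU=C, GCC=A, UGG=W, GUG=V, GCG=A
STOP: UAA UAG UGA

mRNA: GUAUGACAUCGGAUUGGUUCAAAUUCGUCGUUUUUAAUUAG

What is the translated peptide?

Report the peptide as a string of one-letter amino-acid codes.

Answer: MTSDWFKFVVFN

Derivation:
start AUG at pos 2
pos 2: AUG -> M; peptide=M
pos 5: ACA -> T; peptide=MT
pos 8: UCG -> S; peptide=MTS
pos 11: GAU -> D; peptide=MTSD
pos 14: UGG -> W; peptide=MTSDW
pos 17: UUC -> F; peptide=MTSDWF
pos 20: AAA -> K; peptide=MTSDWFK
pos 23: UUC -> F; peptide=MTSDWFKF
pos 26: GUC -> V; peptide=MTSDWFKFV
pos 29: GUU -> V; peptide=MTSDWFKFVV
pos 32: UUU -> F; peptide=MTSDWFKFVVF
pos 35: AAU -> N; peptide=MTSDWFKFVVFN
pos 38: UAG -> STOP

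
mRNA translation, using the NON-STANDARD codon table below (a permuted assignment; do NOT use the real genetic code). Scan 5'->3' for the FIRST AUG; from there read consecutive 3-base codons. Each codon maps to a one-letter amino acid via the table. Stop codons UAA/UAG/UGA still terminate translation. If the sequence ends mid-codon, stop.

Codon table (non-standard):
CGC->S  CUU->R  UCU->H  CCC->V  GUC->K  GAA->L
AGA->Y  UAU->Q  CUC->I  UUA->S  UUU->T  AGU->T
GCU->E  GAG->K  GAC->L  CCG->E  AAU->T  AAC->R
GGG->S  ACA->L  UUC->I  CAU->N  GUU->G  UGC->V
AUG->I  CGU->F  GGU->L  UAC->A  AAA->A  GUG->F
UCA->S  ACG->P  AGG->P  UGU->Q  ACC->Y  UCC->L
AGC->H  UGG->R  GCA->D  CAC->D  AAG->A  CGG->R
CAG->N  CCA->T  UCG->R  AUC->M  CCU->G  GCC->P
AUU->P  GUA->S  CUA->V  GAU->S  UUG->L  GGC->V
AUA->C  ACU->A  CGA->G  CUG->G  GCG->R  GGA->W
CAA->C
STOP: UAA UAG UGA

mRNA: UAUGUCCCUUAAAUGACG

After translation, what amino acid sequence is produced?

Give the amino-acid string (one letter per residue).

start AUG at pos 1
pos 1: AUG -> I; peptide=I
pos 4: UCC -> L; peptide=IL
pos 7: CUU -> R; peptide=ILR
pos 10: AAA -> A; peptide=ILRA
pos 13: UGA -> STOP

Answer: ILRA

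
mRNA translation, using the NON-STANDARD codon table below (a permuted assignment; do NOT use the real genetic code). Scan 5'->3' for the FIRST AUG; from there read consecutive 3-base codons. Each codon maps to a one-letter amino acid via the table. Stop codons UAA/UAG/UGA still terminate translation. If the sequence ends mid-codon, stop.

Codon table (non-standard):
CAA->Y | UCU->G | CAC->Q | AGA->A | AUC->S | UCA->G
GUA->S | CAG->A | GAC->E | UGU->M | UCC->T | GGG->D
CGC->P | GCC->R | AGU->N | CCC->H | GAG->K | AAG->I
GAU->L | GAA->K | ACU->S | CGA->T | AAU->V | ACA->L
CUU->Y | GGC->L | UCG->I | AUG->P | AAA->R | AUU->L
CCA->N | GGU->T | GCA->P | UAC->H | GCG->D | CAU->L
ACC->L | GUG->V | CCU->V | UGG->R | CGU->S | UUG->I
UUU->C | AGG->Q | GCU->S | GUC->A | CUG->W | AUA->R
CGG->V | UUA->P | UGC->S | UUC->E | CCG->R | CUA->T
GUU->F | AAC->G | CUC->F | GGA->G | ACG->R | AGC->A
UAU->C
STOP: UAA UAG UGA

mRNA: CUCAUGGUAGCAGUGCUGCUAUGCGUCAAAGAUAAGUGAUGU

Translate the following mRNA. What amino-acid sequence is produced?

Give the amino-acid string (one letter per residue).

Answer: PSPVWTSARLI

Derivation:
start AUG at pos 3
pos 3: AUG -> P; peptide=P
pos 6: GUA -> S; peptide=PS
pos 9: GCA -> P; peptide=PSP
pos 12: GUG -> V; peptide=PSPV
pos 15: CUG -> W; peptide=PSPVW
pos 18: CUA -> T; peptide=PSPVWT
pos 21: UGC -> S; peptide=PSPVWTS
pos 24: GUC -> A; peptide=PSPVWTSA
pos 27: AAA -> R; peptide=PSPVWTSAR
pos 30: GAU -> L; peptide=PSPVWTSARL
pos 33: AAG -> I; peptide=PSPVWTSARLI
pos 36: UGA -> STOP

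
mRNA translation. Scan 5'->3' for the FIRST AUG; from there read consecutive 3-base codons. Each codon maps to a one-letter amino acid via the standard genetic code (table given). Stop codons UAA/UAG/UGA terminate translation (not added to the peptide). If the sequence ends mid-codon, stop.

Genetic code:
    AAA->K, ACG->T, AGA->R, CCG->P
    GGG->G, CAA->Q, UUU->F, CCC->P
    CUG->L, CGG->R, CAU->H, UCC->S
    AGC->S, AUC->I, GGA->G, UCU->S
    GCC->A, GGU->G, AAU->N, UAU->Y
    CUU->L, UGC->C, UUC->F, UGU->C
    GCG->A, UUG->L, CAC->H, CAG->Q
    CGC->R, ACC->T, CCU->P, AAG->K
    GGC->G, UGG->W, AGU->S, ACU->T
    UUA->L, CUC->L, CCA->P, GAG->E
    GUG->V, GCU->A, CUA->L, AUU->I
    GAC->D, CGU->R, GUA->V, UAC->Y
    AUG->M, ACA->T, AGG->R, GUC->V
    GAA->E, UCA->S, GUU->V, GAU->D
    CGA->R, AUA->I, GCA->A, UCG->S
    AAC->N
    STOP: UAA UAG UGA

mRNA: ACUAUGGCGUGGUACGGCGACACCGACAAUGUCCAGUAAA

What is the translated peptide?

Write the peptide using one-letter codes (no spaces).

start AUG at pos 3
pos 3: AUG -> M; peptide=M
pos 6: GCG -> A; peptide=MA
pos 9: UGG -> W; peptide=MAW
pos 12: UAC -> Y; peptide=MAWY
pos 15: GGC -> G; peptide=MAWYG
pos 18: GAC -> D; peptide=MAWYGD
pos 21: ACC -> T; peptide=MAWYGDT
pos 24: GAC -> D; peptide=MAWYGDTD
pos 27: AAU -> N; peptide=MAWYGDTDN
pos 30: GUC -> V; peptide=MAWYGDTDNV
pos 33: CAG -> Q; peptide=MAWYGDTDNVQ
pos 36: UAA -> STOP

Answer: MAWYGDTDNVQ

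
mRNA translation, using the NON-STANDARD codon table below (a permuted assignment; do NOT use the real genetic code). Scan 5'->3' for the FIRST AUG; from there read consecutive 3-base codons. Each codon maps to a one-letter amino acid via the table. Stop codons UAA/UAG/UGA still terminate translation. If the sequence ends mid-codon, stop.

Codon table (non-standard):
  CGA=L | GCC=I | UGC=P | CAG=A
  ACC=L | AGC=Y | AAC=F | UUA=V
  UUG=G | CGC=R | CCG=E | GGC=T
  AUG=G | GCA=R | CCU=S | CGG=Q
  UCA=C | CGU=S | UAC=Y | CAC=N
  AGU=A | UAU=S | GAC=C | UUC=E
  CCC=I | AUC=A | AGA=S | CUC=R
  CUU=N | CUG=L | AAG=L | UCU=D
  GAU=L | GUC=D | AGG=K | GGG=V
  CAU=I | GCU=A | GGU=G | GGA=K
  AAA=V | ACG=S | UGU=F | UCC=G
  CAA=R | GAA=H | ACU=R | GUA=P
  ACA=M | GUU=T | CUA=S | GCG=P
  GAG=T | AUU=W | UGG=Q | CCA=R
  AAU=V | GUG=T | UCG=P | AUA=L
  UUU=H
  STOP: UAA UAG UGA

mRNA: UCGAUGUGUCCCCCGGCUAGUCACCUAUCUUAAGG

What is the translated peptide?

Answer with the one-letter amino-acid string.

start AUG at pos 3
pos 3: AUG -> G; peptide=G
pos 6: UGU -> F; peptide=GF
pos 9: CCC -> I; peptide=GFI
pos 12: CCG -> E; peptide=GFIE
pos 15: GCU -> A; peptide=GFIEA
pos 18: AGU -> A; peptide=GFIEAA
pos 21: CAC -> N; peptide=GFIEAAN
pos 24: CUA -> S; peptide=GFIEAANS
pos 27: UCU -> D; peptide=GFIEAANSD
pos 30: UAA -> STOP

Answer: GFIEAANSD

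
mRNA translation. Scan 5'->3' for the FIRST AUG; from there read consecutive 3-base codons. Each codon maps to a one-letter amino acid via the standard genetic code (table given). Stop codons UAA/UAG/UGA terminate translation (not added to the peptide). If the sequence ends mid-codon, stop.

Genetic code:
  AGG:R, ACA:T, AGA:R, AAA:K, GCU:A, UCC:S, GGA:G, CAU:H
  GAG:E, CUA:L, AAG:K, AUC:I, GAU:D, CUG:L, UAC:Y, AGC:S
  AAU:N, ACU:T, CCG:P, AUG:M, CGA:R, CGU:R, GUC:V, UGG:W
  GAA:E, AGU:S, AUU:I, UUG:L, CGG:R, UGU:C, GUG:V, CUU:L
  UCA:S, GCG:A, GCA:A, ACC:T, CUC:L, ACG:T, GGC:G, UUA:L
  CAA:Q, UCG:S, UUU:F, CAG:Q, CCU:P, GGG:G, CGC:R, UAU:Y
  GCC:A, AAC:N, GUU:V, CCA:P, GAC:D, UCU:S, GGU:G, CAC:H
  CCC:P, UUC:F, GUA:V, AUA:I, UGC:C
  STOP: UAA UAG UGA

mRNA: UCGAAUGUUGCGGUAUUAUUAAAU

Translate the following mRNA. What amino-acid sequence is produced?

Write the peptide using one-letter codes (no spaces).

Answer: MLRYY

Derivation:
start AUG at pos 4
pos 4: AUG -> M; peptide=M
pos 7: UUG -> L; peptide=ML
pos 10: CGG -> R; peptide=MLR
pos 13: UAU -> Y; peptide=MLRY
pos 16: UAU -> Y; peptide=MLRYY
pos 19: UAA -> STOP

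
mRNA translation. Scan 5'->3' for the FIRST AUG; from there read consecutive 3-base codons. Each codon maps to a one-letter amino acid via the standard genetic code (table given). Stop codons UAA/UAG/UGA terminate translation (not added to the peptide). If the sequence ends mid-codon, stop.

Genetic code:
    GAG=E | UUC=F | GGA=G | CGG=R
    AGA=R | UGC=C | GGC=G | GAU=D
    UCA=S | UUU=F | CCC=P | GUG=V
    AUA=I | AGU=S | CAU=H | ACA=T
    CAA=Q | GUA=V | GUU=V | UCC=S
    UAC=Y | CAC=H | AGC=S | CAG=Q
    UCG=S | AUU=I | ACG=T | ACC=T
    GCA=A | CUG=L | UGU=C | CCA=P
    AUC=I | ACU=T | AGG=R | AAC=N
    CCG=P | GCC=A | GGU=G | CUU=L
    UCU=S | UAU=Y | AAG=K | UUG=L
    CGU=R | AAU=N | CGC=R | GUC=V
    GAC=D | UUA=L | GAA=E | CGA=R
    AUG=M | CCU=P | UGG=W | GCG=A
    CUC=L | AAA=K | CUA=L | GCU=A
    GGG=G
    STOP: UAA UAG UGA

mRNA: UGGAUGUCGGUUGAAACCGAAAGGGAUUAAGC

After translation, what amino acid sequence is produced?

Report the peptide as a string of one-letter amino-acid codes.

Answer: MSVETERD

Derivation:
start AUG at pos 3
pos 3: AUG -> M; peptide=M
pos 6: UCG -> S; peptide=MS
pos 9: GUU -> V; peptide=MSV
pos 12: GAA -> E; peptide=MSVE
pos 15: ACC -> T; peptide=MSVET
pos 18: GAA -> E; peptide=MSVETE
pos 21: AGG -> R; peptide=MSVETER
pos 24: GAU -> D; peptide=MSVETERD
pos 27: UAA -> STOP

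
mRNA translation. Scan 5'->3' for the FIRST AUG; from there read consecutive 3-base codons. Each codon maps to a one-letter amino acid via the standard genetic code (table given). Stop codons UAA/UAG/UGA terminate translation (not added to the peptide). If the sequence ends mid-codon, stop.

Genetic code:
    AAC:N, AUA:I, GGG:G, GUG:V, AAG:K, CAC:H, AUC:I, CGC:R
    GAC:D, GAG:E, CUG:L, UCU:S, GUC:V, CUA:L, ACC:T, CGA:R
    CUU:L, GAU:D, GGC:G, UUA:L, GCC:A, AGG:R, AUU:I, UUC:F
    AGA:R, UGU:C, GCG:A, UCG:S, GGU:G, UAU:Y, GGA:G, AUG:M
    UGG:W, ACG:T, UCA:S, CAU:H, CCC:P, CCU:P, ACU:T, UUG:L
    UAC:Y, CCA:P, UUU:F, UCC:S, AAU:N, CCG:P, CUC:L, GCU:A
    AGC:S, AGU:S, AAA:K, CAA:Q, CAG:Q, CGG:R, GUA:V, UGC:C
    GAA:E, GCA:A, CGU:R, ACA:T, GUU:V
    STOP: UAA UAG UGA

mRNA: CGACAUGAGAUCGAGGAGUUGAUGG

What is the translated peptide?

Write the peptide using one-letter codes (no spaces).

start AUG at pos 4
pos 4: AUG -> M; peptide=M
pos 7: AGA -> R; peptide=MR
pos 10: UCG -> S; peptide=MRS
pos 13: AGG -> R; peptide=MRSR
pos 16: AGU -> S; peptide=MRSRS
pos 19: UGA -> STOP

Answer: MRSRS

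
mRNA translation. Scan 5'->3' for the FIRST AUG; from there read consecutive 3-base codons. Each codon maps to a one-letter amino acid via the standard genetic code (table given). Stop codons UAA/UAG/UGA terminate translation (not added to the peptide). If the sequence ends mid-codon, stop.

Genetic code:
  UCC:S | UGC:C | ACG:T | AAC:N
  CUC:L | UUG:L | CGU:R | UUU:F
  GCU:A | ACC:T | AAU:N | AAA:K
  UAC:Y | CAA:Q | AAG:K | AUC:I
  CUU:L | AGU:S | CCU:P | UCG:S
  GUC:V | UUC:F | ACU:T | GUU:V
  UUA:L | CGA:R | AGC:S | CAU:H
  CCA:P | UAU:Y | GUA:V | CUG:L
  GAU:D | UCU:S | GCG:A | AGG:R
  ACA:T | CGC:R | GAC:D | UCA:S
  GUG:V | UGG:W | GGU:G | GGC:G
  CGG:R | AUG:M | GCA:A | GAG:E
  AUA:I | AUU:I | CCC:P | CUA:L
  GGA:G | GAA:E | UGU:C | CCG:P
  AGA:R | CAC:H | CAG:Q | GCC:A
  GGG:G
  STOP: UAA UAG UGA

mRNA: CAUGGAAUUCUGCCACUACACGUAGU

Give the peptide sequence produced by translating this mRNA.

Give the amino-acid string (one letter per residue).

start AUG at pos 1
pos 1: AUG -> M; peptide=M
pos 4: GAA -> E; peptide=ME
pos 7: UUC -> F; peptide=MEF
pos 10: UGC -> C; peptide=MEFC
pos 13: CAC -> H; peptide=MEFCH
pos 16: UAC -> Y; peptide=MEFCHY
pos 19: ACG -> T; peptide=MEFCHYT
pos 22: UAG -> STOP

Answer: MEFCHYT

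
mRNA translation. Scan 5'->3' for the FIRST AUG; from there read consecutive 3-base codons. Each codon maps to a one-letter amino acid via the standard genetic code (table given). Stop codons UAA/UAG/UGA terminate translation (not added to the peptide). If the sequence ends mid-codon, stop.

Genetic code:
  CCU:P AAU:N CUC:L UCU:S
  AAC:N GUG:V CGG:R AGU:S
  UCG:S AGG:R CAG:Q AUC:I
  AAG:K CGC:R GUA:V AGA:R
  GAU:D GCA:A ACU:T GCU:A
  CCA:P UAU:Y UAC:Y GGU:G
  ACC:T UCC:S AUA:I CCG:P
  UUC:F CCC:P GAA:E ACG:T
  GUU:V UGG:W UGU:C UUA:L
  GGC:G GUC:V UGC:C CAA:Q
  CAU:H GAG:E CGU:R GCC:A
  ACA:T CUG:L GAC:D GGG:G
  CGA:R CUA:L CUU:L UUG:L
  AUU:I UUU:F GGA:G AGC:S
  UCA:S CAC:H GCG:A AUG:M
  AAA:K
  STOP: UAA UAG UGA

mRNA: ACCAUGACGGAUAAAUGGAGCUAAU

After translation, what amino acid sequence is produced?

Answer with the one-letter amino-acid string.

start AUG at pos 3
pos 3: AUG -> M; peptide=M
pos 6: ACG -> T; peptide=MT
pos 9: GAU -> D; peptide=MTD
pos 12: AAA -> K; peptide=MTDK
pos 15: UGG -> W; peptide=MTDKW
pos 18: AGC -> S; peptide=MTDKWS
pos 21: UAA -> STOP

Answer: MTDKWS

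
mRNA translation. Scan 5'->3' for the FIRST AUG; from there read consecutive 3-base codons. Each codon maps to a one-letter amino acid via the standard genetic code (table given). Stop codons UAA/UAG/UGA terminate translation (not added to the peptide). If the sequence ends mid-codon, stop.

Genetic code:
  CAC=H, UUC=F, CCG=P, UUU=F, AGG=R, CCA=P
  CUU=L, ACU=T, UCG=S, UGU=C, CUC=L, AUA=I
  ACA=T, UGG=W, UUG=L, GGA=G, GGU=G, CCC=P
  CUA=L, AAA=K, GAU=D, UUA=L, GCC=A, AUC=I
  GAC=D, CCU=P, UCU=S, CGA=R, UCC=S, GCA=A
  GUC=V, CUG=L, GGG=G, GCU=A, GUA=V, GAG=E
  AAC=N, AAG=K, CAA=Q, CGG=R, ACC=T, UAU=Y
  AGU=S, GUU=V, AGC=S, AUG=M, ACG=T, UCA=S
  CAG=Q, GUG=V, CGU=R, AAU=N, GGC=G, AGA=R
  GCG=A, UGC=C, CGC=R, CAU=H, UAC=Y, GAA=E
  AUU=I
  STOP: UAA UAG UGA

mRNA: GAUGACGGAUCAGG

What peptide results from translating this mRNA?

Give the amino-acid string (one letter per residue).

Answer: MTDQ

Derivation:
start AUG at pos 1
pos 1: AUG -> M; peptide=M
pos 4: ACG -> T; peptide=MT
pos 7: GAU -> D; peptide=MTD
pos 10: CAG -> Q; peptide=MTDQ
pos 13: only 1 nt remain (<3), stop (end of mRNA)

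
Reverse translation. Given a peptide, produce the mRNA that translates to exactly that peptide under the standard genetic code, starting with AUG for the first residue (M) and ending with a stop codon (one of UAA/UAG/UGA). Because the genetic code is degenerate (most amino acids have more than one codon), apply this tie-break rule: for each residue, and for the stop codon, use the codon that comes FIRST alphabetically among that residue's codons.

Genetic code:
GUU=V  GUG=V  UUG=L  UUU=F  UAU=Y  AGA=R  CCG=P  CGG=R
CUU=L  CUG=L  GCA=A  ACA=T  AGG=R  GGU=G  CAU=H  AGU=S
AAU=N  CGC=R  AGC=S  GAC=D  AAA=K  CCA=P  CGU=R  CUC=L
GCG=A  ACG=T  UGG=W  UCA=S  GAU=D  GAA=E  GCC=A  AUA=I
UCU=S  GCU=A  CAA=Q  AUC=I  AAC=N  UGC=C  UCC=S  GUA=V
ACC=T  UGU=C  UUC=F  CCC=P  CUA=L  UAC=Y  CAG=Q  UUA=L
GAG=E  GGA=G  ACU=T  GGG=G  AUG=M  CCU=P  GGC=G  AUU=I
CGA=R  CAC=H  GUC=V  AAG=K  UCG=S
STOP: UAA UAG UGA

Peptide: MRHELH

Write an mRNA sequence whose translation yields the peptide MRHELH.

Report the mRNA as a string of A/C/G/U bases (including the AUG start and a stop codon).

Answer: mRNA: AUGAGACACGAACUACACUAA

Derivation:
residue 1: M -> AUG (start codon)
residue 2: R codons sorted = AGA,AGG,CGA,CGC,CGG,CGU -> pick first = AGA
residue 3: H codons sorted = CAC,CAU -> pick first = CAC
residue 4: E codons sorted = GAA,GAG -> pick first = GAA
residue 5: L codons sorted = CUA,CUC,CUG,CUU,UUA,UUG -> pick first = CUA
residue 6: H codons sorted = CAC,CAU -> pick first = CAC
terminator: stop codons sorted = UAA,UAG,UGA -> pick first = UAA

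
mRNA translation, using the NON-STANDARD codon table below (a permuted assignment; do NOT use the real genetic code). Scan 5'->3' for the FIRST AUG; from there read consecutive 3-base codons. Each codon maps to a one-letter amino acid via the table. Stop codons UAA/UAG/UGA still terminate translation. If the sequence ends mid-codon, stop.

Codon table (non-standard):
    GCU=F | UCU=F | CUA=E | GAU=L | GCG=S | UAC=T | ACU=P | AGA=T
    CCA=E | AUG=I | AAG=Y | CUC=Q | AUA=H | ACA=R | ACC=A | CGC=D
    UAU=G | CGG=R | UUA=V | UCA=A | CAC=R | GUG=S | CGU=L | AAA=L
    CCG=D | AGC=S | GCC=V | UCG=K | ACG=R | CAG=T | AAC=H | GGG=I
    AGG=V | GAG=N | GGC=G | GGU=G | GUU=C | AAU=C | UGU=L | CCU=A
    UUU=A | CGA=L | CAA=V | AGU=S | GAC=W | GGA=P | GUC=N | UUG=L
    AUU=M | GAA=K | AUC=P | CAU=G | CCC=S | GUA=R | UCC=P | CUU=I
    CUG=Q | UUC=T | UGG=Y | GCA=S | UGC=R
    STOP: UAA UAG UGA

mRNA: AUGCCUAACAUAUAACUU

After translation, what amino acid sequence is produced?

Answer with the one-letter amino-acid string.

start AUG at pos 0
pos 0: AUG -> I; peptide=I
pos 3: CCU -> A; peptide=IA
pos 6: AAC -> H; peptide=IAH
pos 9: AUA -> H; peptide=IAHH
pos 12: UAA -> STOP

Answer: IAHH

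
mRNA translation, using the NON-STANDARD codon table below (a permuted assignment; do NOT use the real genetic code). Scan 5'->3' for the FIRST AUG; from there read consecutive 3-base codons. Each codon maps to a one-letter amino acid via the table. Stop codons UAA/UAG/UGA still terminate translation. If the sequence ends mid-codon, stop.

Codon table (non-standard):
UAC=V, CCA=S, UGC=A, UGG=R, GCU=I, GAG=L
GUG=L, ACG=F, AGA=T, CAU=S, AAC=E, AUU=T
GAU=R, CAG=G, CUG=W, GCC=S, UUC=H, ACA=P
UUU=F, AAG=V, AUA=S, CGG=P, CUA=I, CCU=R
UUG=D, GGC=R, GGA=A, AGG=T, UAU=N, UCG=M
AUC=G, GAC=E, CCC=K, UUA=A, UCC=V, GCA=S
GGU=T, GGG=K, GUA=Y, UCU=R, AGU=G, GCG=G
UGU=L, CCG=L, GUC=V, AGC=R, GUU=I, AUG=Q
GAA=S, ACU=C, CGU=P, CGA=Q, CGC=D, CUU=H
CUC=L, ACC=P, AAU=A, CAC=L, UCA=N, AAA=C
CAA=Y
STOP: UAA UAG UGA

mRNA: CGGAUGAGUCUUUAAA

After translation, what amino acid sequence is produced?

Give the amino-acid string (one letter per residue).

start AUG at pos 3
pos 3: AUG -> Q; peptide=Q
pos 6: AGU -> G; peptide=QG
pos 9: CUU -> H; peptide=QGH
pos 12: UAA -> STOP

Answer: QGH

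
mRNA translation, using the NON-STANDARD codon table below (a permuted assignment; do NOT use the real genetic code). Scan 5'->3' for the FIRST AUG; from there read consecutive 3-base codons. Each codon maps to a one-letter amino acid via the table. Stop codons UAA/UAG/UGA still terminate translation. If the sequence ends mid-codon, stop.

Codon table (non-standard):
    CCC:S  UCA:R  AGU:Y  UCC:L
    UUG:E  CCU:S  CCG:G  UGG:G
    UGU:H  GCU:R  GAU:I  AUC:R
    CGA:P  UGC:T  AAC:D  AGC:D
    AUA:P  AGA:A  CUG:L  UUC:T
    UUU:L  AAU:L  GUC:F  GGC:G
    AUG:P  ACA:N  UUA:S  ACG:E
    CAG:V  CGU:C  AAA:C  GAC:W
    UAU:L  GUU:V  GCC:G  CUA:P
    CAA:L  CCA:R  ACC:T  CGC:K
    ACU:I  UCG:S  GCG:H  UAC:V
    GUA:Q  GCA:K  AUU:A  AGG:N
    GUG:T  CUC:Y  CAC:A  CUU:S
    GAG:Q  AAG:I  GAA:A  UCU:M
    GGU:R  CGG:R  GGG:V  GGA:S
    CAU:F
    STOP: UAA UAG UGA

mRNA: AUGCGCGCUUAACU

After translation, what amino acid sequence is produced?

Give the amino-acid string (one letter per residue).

Answer: PKR

Derivation:
start AUG at pos 0
pos 0: AUG -> P; peptide=P
pos 3: CGC -> K; peptide=PK
pos 6: GCU -> R; peptide=PKR
pos 9: UAA -> STOP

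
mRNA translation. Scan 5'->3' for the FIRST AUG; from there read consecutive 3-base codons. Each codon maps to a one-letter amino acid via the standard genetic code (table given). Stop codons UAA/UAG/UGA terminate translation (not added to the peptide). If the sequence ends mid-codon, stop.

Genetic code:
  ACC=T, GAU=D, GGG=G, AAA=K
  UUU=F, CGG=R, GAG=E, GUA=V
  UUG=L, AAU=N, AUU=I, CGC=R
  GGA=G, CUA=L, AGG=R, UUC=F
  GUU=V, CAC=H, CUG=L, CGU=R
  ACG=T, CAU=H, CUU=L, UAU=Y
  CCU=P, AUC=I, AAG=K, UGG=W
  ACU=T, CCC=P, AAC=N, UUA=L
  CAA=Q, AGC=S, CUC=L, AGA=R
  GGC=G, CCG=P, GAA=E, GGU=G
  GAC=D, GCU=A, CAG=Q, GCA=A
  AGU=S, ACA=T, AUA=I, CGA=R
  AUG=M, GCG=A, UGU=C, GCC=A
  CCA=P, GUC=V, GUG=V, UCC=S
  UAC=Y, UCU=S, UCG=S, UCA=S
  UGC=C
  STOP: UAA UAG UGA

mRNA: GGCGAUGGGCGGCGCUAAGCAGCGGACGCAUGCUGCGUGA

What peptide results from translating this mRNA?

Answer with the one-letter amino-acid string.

start AUG at pos 4
pos 4: AUG -> M; peptide=M
pos 7: GGC -> G; peptide=MG
pos 10: GGC -> G; peptide=MGG
pos 13: GCU -> A; peptide=MGGA
pos 16: AAG -> K; peptide=MGGAK
pos 19: CAG -> Q; peptide=MGGAKQ
pos 22: CGG -> R; peptide=MGGAKQR
pos 25: ACG -> T; peptide=MGGAKQRT
pos 28: CAU -> H; peptide=MGGAKQRTH
pos 31: GCU -> A; peptide=MGGAKQRTHA
pos 34: GCG -> A; peptide=MGGAKQRTHAA
pos 37: UGA -> STOP

Answer: MGGAKQRTHAA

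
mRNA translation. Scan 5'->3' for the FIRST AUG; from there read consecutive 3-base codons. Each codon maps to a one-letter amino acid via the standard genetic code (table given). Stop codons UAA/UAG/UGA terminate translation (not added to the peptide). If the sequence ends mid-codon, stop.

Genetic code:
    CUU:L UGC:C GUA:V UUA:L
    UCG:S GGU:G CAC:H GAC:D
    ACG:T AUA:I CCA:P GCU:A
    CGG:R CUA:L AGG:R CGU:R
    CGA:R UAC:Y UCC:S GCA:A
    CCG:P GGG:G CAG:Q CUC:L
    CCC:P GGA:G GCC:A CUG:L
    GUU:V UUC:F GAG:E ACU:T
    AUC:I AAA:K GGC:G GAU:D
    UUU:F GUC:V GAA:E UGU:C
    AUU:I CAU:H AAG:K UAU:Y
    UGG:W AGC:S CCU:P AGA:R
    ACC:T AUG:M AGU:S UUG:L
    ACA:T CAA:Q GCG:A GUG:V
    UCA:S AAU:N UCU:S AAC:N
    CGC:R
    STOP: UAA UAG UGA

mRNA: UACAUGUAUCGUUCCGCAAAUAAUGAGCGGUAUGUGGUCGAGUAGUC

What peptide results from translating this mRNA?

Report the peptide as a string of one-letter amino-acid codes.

Answer: MYRSANNERYVVE

Derivation:
start AUG at pos 3
pos 3: AUG -> M; peptide=M
pos 6: UAU -> Y; peptide=MY
pos 9: CGU -> R; peptide=MYR
pos 12: UCC -> S; peptide=MYRS
pos 15: GCA -> A; peptide=MYRSA
pos 18: AAU -> N; peptide=MYRSAN
pos 21: AAU -> N; peptide=MYRSANN
pos 24: GAG -> E; peptide=MYRSANNE
pos 27: CGG -> R; peptide=MYRSANNER
pos 30: UAU -> Y; peptide=MYRSANNERY
pos 33: GUG -> V; peptide=MYRSANNERYV
pos 36: GUC -> V; peptide=MYRSANNERYVV
pos 39: GAG -> E; peptide=MYRSANNERYVVE
pos 42: UAG -> STOP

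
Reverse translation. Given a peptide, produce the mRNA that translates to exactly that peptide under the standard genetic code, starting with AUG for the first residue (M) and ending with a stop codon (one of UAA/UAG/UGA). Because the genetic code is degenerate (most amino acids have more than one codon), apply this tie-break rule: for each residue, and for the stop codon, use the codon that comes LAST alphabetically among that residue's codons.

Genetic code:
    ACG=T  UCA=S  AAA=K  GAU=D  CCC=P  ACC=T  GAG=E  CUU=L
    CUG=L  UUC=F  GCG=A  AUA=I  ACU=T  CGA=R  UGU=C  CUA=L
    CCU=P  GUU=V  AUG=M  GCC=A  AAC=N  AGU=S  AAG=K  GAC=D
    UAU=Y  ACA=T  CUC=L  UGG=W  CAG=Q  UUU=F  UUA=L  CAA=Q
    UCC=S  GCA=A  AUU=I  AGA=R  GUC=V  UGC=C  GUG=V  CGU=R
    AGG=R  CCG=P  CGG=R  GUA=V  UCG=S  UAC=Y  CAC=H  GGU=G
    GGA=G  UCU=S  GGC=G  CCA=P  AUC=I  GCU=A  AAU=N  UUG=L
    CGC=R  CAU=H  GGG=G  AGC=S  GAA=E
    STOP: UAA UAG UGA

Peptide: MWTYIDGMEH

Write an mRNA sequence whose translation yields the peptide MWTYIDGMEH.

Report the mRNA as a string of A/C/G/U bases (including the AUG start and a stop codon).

Answer: mRNA: AUGUGGACUUAUAUUGAUGGUAUGGAGCAUUGA

Derivation:
residue 1: M -> AUG (start codon)
residue 2: W -> UGG (only codon)
residue 3: T codons sorted = ACA,ACC,ACG,ACU -> pick last = ACU
residue 4: Y codons sorted = UAC,UAU -> pick last = UAU
residue 5: I codons sorted = AUA,AUC,AUU -> pick last = AUU
residue 6: D codons sorted = GAC,GAU -> pick last = GAU
residue 7: G codons sorted = GGA,GGC,GGG,GGU -> pick last = GGU
residue 8: M -> AUG (only codon)
residue 9: E codons sorted = GAA,GAG -> pick last = GAG
residue 10: H codons sorted = CAC,CAU -> pick last = CAU
terminator: stop codons sorted = UAA,UAG,UGA -> pick last = UGA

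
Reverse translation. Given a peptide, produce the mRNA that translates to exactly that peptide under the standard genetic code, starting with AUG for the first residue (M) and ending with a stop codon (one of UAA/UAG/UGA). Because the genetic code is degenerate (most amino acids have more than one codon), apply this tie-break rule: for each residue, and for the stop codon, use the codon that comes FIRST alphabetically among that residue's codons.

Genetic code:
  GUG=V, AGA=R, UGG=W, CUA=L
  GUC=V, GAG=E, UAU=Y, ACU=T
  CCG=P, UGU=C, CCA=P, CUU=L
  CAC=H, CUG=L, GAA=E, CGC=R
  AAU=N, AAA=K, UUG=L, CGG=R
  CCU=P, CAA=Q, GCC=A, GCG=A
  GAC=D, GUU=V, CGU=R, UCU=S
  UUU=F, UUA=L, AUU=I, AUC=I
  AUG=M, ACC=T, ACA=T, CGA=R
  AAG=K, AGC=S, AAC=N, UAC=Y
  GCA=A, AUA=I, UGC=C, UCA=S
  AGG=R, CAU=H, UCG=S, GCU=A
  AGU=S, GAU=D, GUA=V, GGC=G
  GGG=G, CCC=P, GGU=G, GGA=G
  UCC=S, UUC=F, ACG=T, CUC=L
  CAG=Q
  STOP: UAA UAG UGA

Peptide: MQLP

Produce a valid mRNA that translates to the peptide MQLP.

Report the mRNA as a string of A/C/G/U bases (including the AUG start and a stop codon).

residue 1: M -> AUG (start codon)
residue 2: Q codons sorted = CAA,CAG -> pick first = CAA
residue 3: L codons sorted = CUA,CUC,CUG,CUU,UUA,UUG -> pick first = CUA
residue 4: P codons sorted = CCA,CCC,CCG,CCU -> pick first = CCA
terminator: stop codons sorted = UAA,UAG,UGA -> pick first = UAA

Answer: mRNA: AUGCAACUACCAUAA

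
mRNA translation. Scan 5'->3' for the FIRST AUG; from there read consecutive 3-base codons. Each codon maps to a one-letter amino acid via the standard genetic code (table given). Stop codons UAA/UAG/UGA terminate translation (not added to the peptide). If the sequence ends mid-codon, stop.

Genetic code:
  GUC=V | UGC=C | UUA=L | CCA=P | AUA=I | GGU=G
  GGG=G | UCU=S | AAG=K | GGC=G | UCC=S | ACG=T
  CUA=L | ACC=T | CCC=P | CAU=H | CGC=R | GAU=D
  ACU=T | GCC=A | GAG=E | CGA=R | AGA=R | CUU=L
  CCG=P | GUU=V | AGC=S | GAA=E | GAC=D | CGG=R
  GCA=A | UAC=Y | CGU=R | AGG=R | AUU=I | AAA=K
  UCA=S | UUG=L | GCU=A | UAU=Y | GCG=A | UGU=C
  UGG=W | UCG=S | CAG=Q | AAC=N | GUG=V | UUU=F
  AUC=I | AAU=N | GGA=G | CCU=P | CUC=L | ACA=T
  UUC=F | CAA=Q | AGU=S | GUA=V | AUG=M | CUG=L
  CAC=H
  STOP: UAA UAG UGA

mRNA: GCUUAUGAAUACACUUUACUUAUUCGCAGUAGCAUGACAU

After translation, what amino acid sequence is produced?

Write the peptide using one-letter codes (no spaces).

start AUG at pos 4
pos 4: AUG -> M; peptide=M
pos 7: AAU -> N; peptide=MN
pos 10: ACA -> T; peptide=MNT
pos 13: CUU -> L; peptide=MNTL
pos 16: UAC -> Y; peptide=MNTLY
pos 19: UUA -> L; peptide=MNTLYL
pos 22: UUC -> F; peptide=MNTLYLF
pos 25: GCA -> A; peptide=MNTLYLFA
pos 28: GUA -> V; peptide=MNTLYLFAV
pos 31: GCA -> A; peptide=MNTLYLFAVA
pos 34: UGA -> STOP

Answer: MNTLYLFAVA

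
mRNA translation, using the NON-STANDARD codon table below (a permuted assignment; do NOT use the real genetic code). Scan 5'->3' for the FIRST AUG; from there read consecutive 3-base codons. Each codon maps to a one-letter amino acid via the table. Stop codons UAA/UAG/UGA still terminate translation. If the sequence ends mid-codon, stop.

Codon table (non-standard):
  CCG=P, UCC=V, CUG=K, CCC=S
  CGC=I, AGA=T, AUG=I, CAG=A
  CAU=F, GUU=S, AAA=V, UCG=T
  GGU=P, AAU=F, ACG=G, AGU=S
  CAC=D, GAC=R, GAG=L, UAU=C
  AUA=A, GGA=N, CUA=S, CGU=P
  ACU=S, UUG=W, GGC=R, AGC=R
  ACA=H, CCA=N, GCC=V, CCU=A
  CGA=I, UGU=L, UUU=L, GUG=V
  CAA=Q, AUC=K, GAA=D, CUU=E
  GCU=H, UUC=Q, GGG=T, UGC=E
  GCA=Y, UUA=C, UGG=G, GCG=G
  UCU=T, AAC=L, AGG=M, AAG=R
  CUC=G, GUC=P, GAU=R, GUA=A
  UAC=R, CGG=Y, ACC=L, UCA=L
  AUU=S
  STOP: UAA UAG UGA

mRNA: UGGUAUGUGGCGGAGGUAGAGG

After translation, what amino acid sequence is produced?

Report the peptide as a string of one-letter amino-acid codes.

Answer: IGYM

Derivation:
start AUG at pos 4
pos 4: AUG -> I; peptide=I
pos 7: UGG -> G; peptide=IG
pos 10: CGG -> Y; peptide=IGY
pos 13: AGG -> M; peptide=IGYM
pos 16: UAG -> STOP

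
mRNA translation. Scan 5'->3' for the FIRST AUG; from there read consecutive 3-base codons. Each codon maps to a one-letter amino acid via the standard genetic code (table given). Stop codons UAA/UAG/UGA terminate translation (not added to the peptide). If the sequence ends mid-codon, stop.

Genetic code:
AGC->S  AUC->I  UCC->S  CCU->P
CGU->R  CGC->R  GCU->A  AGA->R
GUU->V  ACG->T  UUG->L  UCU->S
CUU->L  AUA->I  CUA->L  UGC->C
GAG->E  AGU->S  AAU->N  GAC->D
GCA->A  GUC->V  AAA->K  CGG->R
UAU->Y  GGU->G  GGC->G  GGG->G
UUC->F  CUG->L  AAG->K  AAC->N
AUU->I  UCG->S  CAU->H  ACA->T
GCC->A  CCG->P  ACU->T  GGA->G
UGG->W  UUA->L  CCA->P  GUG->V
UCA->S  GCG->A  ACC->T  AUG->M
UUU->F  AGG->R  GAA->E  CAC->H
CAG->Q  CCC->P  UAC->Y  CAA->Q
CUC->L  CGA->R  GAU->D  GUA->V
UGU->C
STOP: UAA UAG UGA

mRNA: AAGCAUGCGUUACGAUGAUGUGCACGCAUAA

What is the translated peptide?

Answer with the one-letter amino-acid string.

Answer: MRYDDVHA

Derivation:
start AUG at pos 4
pos 4: AUG -> M; peptide=M
pos 7: CGU -> R; peptide=MR
pos 10: UAC -> Y; peptide=MRY
pos 13: GAU -> D; peptide=MRYD
pos 16: GAU -> D; peptide=MRYDD
pos 19: GUG -> V; peptide=MRYDDV
pos 22: CAC -> H; peptide=MRYDDVH
pos 25: GCA -> A; peptide=MRYDDVHA
pos 28: UAA -> STOP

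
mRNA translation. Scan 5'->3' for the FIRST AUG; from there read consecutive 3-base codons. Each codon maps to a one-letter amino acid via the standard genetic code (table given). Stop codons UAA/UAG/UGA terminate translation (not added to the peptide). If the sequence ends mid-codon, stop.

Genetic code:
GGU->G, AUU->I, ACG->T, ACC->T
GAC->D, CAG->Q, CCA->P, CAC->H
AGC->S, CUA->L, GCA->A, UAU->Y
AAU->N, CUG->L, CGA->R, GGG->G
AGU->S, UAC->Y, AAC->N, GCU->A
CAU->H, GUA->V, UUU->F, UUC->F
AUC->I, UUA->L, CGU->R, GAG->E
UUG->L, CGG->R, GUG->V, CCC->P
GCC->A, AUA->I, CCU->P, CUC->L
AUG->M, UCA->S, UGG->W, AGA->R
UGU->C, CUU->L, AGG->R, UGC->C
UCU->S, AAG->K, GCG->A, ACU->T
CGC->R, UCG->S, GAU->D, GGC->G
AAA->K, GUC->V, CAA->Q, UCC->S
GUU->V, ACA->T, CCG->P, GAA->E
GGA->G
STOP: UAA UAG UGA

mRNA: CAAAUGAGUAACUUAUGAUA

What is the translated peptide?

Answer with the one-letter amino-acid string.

Answer: MSNL

Derivation:
start AUG at pos 3
pos 3: AUG -> M; peptide=M
pos 6: AGU -> S; peptide=MS
pos 9: AAC -> N; peptide=MSN
pos 12: UUA -> L; peptide=MSNL
pos 15: UGA -> STOP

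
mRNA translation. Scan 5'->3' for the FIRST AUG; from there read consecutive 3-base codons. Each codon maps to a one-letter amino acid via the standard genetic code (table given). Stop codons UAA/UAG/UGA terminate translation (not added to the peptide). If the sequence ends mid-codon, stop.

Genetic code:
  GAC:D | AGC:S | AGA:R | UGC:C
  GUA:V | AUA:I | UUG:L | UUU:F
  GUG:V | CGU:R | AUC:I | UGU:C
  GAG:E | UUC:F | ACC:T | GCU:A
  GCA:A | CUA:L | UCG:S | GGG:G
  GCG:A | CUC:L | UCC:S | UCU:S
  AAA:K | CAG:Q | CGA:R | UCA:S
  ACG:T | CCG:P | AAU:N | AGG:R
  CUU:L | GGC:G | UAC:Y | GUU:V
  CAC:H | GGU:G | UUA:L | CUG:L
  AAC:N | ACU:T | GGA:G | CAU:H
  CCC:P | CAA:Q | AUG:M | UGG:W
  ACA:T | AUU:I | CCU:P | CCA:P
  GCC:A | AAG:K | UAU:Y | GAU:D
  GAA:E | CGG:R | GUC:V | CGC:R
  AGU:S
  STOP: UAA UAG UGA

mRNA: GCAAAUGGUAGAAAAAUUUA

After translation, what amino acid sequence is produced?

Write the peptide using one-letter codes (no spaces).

Answer: MVEKF

Derivation:
start AUG at pos 4
pos 4: AUG -> M; peptide=M
pos 7: GUA -> V; peptide=MV
pos 10: GAA -> E; peptide=MVE
pos 13: AAA -> K; peptide=MVEK
pos 16: UUU -> F; peptide=MVEKF
pos 19: only 1 nt remain (<3), stop (end of mRNA)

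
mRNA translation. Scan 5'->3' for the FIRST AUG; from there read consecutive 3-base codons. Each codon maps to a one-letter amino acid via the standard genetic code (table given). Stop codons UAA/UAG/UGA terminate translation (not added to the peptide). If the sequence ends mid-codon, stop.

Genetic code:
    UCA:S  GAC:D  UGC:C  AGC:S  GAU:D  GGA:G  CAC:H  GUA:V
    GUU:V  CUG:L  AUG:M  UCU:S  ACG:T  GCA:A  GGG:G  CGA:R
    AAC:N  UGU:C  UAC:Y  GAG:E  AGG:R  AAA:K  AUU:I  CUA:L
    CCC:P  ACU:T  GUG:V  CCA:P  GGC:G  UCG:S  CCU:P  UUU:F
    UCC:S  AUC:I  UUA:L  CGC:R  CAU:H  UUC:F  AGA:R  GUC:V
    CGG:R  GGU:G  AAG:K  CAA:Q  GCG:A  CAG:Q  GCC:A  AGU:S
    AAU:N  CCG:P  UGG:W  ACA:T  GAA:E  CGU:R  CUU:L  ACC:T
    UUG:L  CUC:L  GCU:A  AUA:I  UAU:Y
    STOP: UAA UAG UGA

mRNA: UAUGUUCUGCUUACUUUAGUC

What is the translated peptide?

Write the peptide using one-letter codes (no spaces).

Answer: MFCLL

Derivation:
start AUG at pos 1
pos 1: AUG -> M; peptide=M
pos 4: UUC -> F; peptide=MF
pos 7: UGC -> C; peptide=MFC
pos 10: UUA -> L; peptide=MFCL
pos 13: CUU -> L; peptide=MFCLL
pos 16: UAG -> STOP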